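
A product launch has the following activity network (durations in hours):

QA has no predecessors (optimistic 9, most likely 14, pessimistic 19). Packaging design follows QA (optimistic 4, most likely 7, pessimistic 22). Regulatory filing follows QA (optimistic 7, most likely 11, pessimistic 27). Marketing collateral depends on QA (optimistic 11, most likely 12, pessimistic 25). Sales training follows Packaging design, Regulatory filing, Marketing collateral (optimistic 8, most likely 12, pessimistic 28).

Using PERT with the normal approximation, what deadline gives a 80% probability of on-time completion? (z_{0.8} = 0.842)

te_QA = (9 + 4·14 + 19)/6 = 84/6 = 14; σ²_QA = ((19−9)/6)² = 2.778
te_Packaging design = (4 + 4·7 + 22)/6 = 54/6 = 9; σ²_Packaging design = ((22−4)/6)² = 9.000
te_Regulatory filing = (7 + 4·11 + 27)/6 = 78/6 = 13; σ²_Regulatory filing = ((27−7)/6)² = 11.111
te_Marketing collateral = (11 + 4·12 + 25)/6 = 84/6 = 14; σ²_Marketing collateral = ((25−11)/6)² = 5.444
te_Sales training = (8 + 4·12 + 28)/6 = 84/6 = 14; σ²_Sales training = ((28−8)/6)² = 11.111

Forward pass:
ES_QA = 0; EF_QA = 14
ES_Packaging design = 14; EF_Packaging design = 14+9 = 23
ES_Regulatory filing = 14; EF_Regulatory filing = 14+13 = 27
ES_Marketing collateral = 14; EF_Marketing collateral = 14+14 = 28
ES_Sales training = max(EF_Packaging design=23, EF_Regulatory filing=27, EF_Marketing collateral=28) = 28; EF_Sales training = 28+14 = 42
Expected project duration μ = 42 hours. Critical path: QA → Marketing collateral → Sales training.

Variance along critical path = 2.778 + 5.444 + 11.111 = 19.333; σ = 4.397 hours.
D = μ + z·σ = 42 + 0.842·4.397 = 45.7 hours

45.7 hours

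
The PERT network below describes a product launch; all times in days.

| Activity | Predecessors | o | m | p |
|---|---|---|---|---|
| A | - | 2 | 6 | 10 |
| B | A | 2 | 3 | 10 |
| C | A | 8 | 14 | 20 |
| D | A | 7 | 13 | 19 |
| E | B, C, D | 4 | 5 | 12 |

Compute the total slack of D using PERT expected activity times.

te_A = (2 + 4·6 + 10)/6 = 36/6 = 6
te_B = (2 + 4·3 + 10)/6 = 24/6 = 4
te_C = (8 + 4·14 + 20)/6 = 84/6 = 14
te_D = (7 + 4·13 + 19)/6 = 78/6 = 13
te_E = (4 + 4·5 + 12)/6 = 36/6 = 6

Forward pass:
ES_A = 0; EF_A = 6
ES_B = 6; EF_B = 6+4 = 10
ES_C = 6; EF_C = 6+14 = 20
ES_D = 6; EF_D = 6+13 = 19
ES_E = max(EF_B=10, EF_C=20, EF_D=19) = 20; EF_E = 20+6 = 26
Expected project duration μ = 26 days. Critical path: A → C → E.

Backward pass:
LF_E = 26; LS_E = 26−6 = 20
LF_D = LS_E = 20; LS_D = 20−13 = 7
LF_C = LS_E = 20; LS_C = 20−14 = 6
LF_B = LS_E = 20; LS_B = 20−4 = 16
LF_A = min(LS_B=16, LS_C=6, LS_D=7) = 6; LS_A = 6−6 = 0
Slack_D = LS_D − ES_D = 7 − 6 = 1

1 days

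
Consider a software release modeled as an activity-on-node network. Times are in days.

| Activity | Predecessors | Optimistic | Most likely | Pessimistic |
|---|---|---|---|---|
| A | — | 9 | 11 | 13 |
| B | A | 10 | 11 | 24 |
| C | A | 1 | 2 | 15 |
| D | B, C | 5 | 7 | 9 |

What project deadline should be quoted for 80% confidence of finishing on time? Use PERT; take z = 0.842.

te_A = (9 + 4·11 + 13)/6 = 66/6 = 11; σ²_A = ((13−9)/6)² = 0.444
te_B = (10 + 4·11 + 24)/6 = 78/6 = 13; σ²_B = ((24−10)/6)² = 5.444
te_C = (1 + 4·2 + 15)/6 = 24/6 = 4; σ²_C = ((15−1)/6)² = 5.444
te_D = (5 + 4·7 + 9)/6 = 42/6 = 7; σ²_D = ((9−5)/6)² = 0.444

Forward pass:
ES_A = 0; EF_A = 11
ES_B = 11; EF_B = 11+13 = 24
ES_C = 11; EF_C = 11+4 = 15
ES_D = max(EF_B=24, EF_C=15) = 24; EF_D = 24+7 = 31
Expected project duration μ = 31 days. Critical path: A → B → D.

Variance along critical path = 0.444 + 5.444 + 0.444 = 6.333; σ = 2.517 days.
D = μ + z·σ = 31 + 0.842·2.517 = 33.1 days

33.1 days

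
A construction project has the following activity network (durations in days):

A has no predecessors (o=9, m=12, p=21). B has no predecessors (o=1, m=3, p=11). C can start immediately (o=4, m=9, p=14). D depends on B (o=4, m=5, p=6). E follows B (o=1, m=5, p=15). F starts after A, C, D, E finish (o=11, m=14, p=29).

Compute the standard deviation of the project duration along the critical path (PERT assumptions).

3.61 days

te_A = (9 + 4·12 + 21)/6 = 78/6 = 13; σ²_A = ((21−9)/6)² = 4.000
te_B = (1 + 4·3 + 11)/6 = 24/6 = 4; σ²_B = ((11−1)/6)² = 2.778
te_C = (4 + 4·9 + 14)/6 = 54/6 = 9; σ²_C = ((14−4)/6)² = 2.778
te_D = (4 + 4·5 + 6)/6 = 30/6 = 5; σ²_D = ((6−4)/6)² = 0.111
te_E = (1 + 4·5 + 15)/6 = 36/6 = 6; σ²_E = ((15−1)/6)² = 5.444
te_F = (11 + 4·14 + 29)/6 = 96/6 = 16; σ²_F = ((29−11)/6)² = 9.000

Forward pass:
ES_A = 0; EF_A = 13
ES_B = 0; EF_B = 4
ES_C = 0; EF_C = 9
ES_D = 4; EF_D = 4+5 = 9
ES_E = 4; EF_E = 4+6 = 10
ES_F = max(EF_A=13, EF_C=9, EF_D=9, EF_E=10) = 13; EF_F = 13+16 = 29
Expected project duration μ = 29 days. Critical path: A → F.

Variance along critical path = 4.000 + 9.000 = 13.000
σ = √13.000 = 3.606 days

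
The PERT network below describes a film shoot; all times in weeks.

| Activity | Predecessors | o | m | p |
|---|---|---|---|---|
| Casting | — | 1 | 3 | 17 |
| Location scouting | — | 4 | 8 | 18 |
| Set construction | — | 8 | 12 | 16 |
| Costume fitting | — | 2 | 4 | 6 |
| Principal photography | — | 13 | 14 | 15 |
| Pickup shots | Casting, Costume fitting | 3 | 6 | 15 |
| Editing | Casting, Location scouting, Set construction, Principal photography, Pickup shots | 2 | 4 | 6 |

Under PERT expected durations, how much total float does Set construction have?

2 weeks

te_Casting = (1 + 4·3 + 17)/6 = 30/6 = 5
te_Location scouting = (4 + 4·8 + 18)/6 = 54/6 = 9
te_Set construction = (8 + 4·12 + 16)/6 = 72/6 = 12
te_Costume fitting = (2 + 4·4 + 6)/6 = 24/6 = 4
te_Principal photography = (13 + 4·14 + 15)/6 = 84/6 = 14
te_Pickup shots = (3 + 4·6 + 15)/6 = 42/6 = 7
te_Editing = (2 + 4·4 + 6)/6 = 24/6 = 4

Forward pass:
ES_Casting = 0; EF_Casting = 5
ES_Location scouting = 0; EF_Location scouting = 9
ES_Set construction = 0; EF_Set construction = 12
ES_Costume fitting = 0; EF_Costume fitting = 4
ES_Principal photography = 0; EF_Principal photography = 14
ES_Pickup shots = max(EF_Casting=5, EF_Costume fitting=4) = 5; EF_Pickup shots = 5+7 = 12
ES_Editing = max(EF_Casting=5, EF_Location scouting=9, EF_Set construction=12, EF_Principal photography=14, EF_Pickup shots=12) = 14; EF_Editing = 14+4 = 18
Expected project duration μ = 18 weeks. Critical path: Principal photography → Editing.

Backward pass:
LF_Editing = 18; LS_Editing = 18−4 = 14
LF_Pickup shots = LS_Editing = 14; LS_Pickup shots = 14−7 = 7
LF_Principal photography = LS_Editing = 14; LS_Principal photography = 14−14 = 0
LF_Costume fitting = LS_Pickup shots = 7; LS_Costume fitting = 7−4 = 3
LF_Set construction = LS_Editing = 14; LS_Set construction = 14−12 = 2
LF_Location scouting = LS_Editing = 14; LS_Location scouting = 14−9 = 5
LF_Casting = min(LS_Pickup shots=7, LS_Editing=14) = 7; LS_Casting = 7−5 = 2
Slack_Set construction = LS_Set construction − ES_Set construction = 2 − 0 = 2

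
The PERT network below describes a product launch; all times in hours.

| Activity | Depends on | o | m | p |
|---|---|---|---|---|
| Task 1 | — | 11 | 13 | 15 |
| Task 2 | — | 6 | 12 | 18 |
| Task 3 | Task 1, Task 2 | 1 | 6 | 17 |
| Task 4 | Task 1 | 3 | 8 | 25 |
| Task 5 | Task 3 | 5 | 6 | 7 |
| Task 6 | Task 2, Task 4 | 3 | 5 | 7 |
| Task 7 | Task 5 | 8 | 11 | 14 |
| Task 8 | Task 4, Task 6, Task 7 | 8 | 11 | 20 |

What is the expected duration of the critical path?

te_Task 1 = (11 + 4·13 + 15)/6 = 78/6 = 13
te_Task 2 = (6 + 4·12 + 18)/6 = 72/6 = 12
te_Task 3 = (1 + 4·6 + 17)/6 = 42/6 = 7
te_Task 4 = (3 + 4·8 + 25)/6 = 60/6 = 10
te_Task 5 = (5 + 4·6 + 7)/6 = 36/6 = 6
te_Task 6 = (3 + 4·5 + 7)/6 = 30/6 = 5
te_Task 7 = (8 + 4·11 + 14)/6 = 66/6 = 11
te_Task 8 = (8 + 4·11 + 20)/6 = 72/6 = 12

Forward pass:
ES_Task 1 = 0; EF_Task 1 = 13
ES_Task 2 = 0; EF_Task 2 = 12
ES_Task 3 = max(EF_Task 1=13, EF_Task 2=12) = 13; EF_Task 3 = 13+7 = 20
ES_Task 4 = 13; EF_Task 4 = 13+10 = 23
ES_Task 5 = 20; EF_Task 5 = 20+6 = 26
ES_Task 6 = max(EF_Task 2=12, EF_Task 4=23) = 23; EF_Task 6 = 23+5 = 28
ES_Task 7 = 26; EF_Task 7 = 26+11 = 37
ES_Task 8 = max(EF_Task 4=23, EF_Task 6=28, EF_Task 7=37) = 37; EF_Task 8 = 37+12 = 49
Expected project duration μ = 49 hours. Critical path: Task 1 → Task 3 → Task 5 → Task 7 → Task 8.

49 hours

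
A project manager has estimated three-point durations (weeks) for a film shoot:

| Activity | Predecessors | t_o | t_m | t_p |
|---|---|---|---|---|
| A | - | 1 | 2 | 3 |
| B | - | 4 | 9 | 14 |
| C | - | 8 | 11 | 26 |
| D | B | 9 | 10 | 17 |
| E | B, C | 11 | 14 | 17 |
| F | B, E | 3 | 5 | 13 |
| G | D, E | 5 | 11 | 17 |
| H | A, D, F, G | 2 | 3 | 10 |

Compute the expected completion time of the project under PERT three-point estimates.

42 weeks

te_A = (1 + 4·2 + 3)/6 = 12/6 = 2
te_B = (4 + 4·9 + 14)/6 = 54/6 = 9
te_C = (8 + 4·11 + 26)/6 = 78/6 = 13
te_D = (9 + 4·10 + 17)/6 = 66/6 = 11
te_E = (11 + 4·14 + 17)/6 = 84/6 = 14
te_F = (3 + 4·5 + 13)/6 = 36/6 = 6
te_G = (5 + 4·11 + 17)/6 = 66/6 = 11
te_H = (2 + 4·3 + 10)/6 = 24/6 = 4

Forward pass:
ES_A = 0; EF_A = 2
ES_B = 0; EF_B = 9
ES_C = 0; EF_C = 13
ES_D = 9; EF_D = 9+11 = 20
ES_E = max(EF_B=9, EF_C=13) = 13; EF_E = 13+14 = 27
ES_F = max(EF_B=9, EF_E=27) = 27; EF_F = 27+6 = 33
ES_G = max(EF_D=20, EF_E=27) = 27; EF_G = 27+11 = 38
ES_H = max(EF_A=2, EF_D=20, EF_F=33, EF_G=38) = 38; EF_H = 38+4 = 42
Expected project duration μ = 42 weeks. Critical path: C → E → G → H.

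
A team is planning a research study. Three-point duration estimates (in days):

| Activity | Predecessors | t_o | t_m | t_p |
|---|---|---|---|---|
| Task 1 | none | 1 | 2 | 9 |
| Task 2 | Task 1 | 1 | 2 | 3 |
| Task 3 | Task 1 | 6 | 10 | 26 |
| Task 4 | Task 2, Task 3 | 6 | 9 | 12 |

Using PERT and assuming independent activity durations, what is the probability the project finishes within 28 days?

te_Task 1 = (1 + 4·2 + 9)/6 = 18/6 = 3; σ²_Task 1 = ((9−1)/6)² = 1.778
te_Task 2 = (1 + 4·2 + 3)/6 = 12/6 = 2; σ²_Task 2 = ((3−1)/6)² = 0.111
te_Task 3 = (6 + 4·10 + 26)/6 = 72/6 = 12; σ²_Task 3 = ((26−6)/6)² = 11.111
te_Task 4 = (6 + 4·9 + 12)/6 = 54/6 = 9; σ²_Task 4 = ((12−6)/6)² = 1.000

Forward pass:
ES_Task 1 = 0; EF_Task 1 = 3
ES_Task 2 = 3; EF_Task 2 = 3+2 = 5
ES_Task 3 = 3; EF_Task 3 = 3+12 = 15
ES_Task 4 = max(EF_Task 2=5, EF_Task 3=15) = 15; EF_Task 4 = 15+9 = 24
Expected project duration μ = 24 days. Critical path: Task 1 → Task 3 → Task 4.

Variance along critical path = 1.778 + 11.111 + 1.000 = 13.889; σ = √13.889 = 3.727 days.
Z = (28 − 24) / 3.727 = 1.073
P(T ≤ 28) = Φ(1.073) ≈ 0.858

0.858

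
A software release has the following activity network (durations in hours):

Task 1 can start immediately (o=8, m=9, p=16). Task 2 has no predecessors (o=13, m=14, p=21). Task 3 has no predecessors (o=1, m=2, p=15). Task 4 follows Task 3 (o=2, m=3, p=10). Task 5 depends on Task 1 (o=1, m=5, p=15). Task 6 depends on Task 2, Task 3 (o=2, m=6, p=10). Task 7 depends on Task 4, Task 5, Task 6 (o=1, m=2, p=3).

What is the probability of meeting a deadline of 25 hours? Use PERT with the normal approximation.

0.852

te_Task 1 = (8 + 4·9 + 16)/6 = 60/6 = 10; σ²_Task 1 = ((16−8)/6)² = 1.778
te_Task 2 = (13 + 4·14 + 21)/6 = 90/6 = 15; σ²_Task 2 = ((21−13)/6)² = 1.778
te_Task 3 = (1 + 4·2 + 15)/6 = 24/6 = 4; σ²_Task 3 = ((15−1)/6)² = 5.444
te_Task 4 = (2 + 4·3 + 10)/6 = 24/6 = 4; σ²_Task 4 = ((10−2)/6)² = 1.778
te_Task 5 = (1 + 4·5 + 15)/6 = 36/6 = 6; σ²_Task 5 = ((15−1)/6)² = 5.444
te_Task 6 = (2 + 4·6 + 10)/6 = 36/6 = 6; σ²_Task 6 = ((10−2)/6)² = 1.778
te_Task 7 = (1 + 4·2 + 3)/6 = 12/6 = 2; σ²_Task 7 = ((3−1)/6)² = 0.111

Forward pass:
ES_Task 1 = 0; EF_Task 1 = 10
ES_Task 2 = 0; EF_Task 2 = 15
ES_Task 3 = 0; EF_Task 3 = 4
ES_Task 4 = 4; EF_Task 4 = 4+4 = 8
ES_Task 5 = 10; EF_Task 5 = 10+6 = 16
ES_Task 6 = max(EF_Task 2=15, EF_Task 3=4) = 15; EF_Task 6 = 15+6 = 21
ES_Task 7 = max(EF_Task 4=8, EF_Task 5=16, EF_Task 6=21) = 21; EF_Task 7 = 21+2 = 23
Expected project duration μ = 23 hours. Critical path: Task 2 → Task 6 → Task 7.

Variance along critical path = 1.778 + 1.778 + 0.111 = 3.667; σ = √3.667 = 1.915 hours.
Z = (25 − 23) / 1.915 = 1.044
P(T ≤ 25) = Φ(1.044) ≈ 0.852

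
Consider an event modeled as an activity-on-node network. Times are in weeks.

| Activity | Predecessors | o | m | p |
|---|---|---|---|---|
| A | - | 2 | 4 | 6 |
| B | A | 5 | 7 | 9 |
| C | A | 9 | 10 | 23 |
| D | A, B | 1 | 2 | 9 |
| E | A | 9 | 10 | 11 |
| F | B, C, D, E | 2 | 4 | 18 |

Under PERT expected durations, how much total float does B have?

te_A = (2 + 4·4 + 6)/6 = 24/6 = 4
te_B = (5 + 4·7 + 9)/6 = 42/6 = 7
te_C = (9 + 4·10 + 23)/6 = 72/6 = 12
te_D = (1 + 4·2 + 9)/6 = 18/6 = 3
te_E = (9 + 4·10 + 11)/6 = 60/6 = 10
te_F = (2 + 4·4 + 18)/6 = 36/6 = 6

Forward pass:
ES_A = 0; EF_A = 4
ES_B = 4; EF_B = 4+7 = 11
ES_C = 4; EF_C = 4+12 = 16
ES_D = max(EF_A=4, EF_B=11) = 11; EF_D = 11+3 = 14
ES_E = 4; EF_E = 4+10 = 14
ES_F = max(EF_B=11, EF_C=16, EF_D=14, EF_E=14) = 16; EF_F = 16+6 = 22
Expected project duration μ = 22 weeks. Critical path: A → C → F.

Backward pass:
LF_F = 22; LS_F = 22−6 = 16
LF_E = LS_F = 16; LS_E = 16−10 = 6
LF_D = LS_F = 16; LS_D = 16−3 = 13
LF_C = LS_F = 16; LS_C = 16−12 = 4
LF_B = min(LS_D=13, LS_F=16) = 13; LS_B = 13−7 = 6
LF_A = min(LS_B=6, LS_C=4, LS_D=13, LS_E=6) = 4; LS_A = 4−4 = 0
Slack_B = LS_B − ES_B = 6 − 4 = 2

2 weeks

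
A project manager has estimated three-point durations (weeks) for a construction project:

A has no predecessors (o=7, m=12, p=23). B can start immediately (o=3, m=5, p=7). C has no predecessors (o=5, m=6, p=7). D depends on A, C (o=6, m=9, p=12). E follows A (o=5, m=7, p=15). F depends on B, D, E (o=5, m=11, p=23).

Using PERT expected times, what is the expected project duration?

te_A = (7 + 4·12 + 23)/6 = 78/6 = 13
te_B = (3 + 4·5 + 7)/6 = 30/6 = 5
te_C = (5 + 4·6 + 7)/6 = 36/6 = 6
te_D = (6 + 4·9 + 12)/6 = 54/6 = 9
te_E = (5 + 4·7 + 15)/6 = 48/6 = 8
te_F = (5 + 4·11 + 23)/6 = 72/6 = 12

Forward pass:
ES_A = 0; EF_A = 13
ES_B = 0; EF_B = 5
ES_C = 0; EF_C = 6
ES_D = max(EF_A=13, EF_C=6) = 13; EF_D = 13+9 = 22
ES_E = 13; EF_E = 13+8 = 21
ES_F = max(EF_B=5, EF_D=22, EF_E=21) = 22; EF_F = 22+12 = 34
Expected project duration μ = 34 weeks. Critical path: A → D → F.

34 weeks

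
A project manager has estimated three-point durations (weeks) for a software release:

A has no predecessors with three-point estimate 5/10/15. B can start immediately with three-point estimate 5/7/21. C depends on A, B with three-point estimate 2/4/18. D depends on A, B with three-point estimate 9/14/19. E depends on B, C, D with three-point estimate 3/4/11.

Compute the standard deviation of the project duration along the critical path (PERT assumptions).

2.71 weeks

te_A = (5 + 4·10 + 15)/6 = 60/6 = 10; σ²_A = ((15−5)/6)² = 2.778
te_B = (5 + 4·7 + 21)/6 = 54/6 = 9; σ²_B = ((21−5)/6)² = 7.111
te_C = (2 + 4·4 + 18)/6 = 36/6 = 6; σ²_C = ((18−2)/6)² = 7.111
te_D = (9 + 4·14 + 19)/6 = 84/6 = 14; σ²_D = ((19−9)/6)² = 2.778
te_E = (3 + 4·4 + 11)/6 = 30/6 = 5; σ²_E = ((11−3)/6)² = 1.778

Forward pass:
ES_A = 0; EF_A = 10
ES_B = 0; EF_B = 9
ES_C = max(EF_A=10, EF_B=9) = 10; EF_C = 10+6 = 16
ES_D = max(EF_A=10, EF_B=9) = 10; EF_D = 10+14 = 24
ES_E = max(EF_B=9, EF_C=16, EF_D=24) = 24; EF_E = 24+5 = 29
Expected project duration μ = 29 weeks. Critical path: A → D → E.

Variance along critical path = 2.778 + 2.778 + 1.778 = 7.333
σ = √7.333 = 2.708 weeks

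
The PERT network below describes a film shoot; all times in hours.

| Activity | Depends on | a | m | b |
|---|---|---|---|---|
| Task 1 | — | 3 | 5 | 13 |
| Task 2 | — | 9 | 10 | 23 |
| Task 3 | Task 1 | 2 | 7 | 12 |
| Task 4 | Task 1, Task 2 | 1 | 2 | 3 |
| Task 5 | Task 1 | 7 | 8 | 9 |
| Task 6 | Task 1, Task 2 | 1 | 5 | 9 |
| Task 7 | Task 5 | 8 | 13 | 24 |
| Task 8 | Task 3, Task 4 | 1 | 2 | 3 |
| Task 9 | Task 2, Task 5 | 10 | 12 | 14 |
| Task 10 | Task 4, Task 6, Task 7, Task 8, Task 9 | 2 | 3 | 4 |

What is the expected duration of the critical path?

31 hours

te_Task 1 = (3 + 4·5 + 13)/6 = 36/6 = 6
te_Task 2 = (9 + 4·10 + 23)/6 = 72/6 = 12
te_Task 3 = (2 + 4·7 + 12)/6 = 42/6 = 7
te_Task 4 = (1 + 4·2 + 3)/6 = 12/6 = 2
te_Task 5 = (7 + 4·8 + 9)/6 = 48/6 = 8
te_Task 6 = (1 + 4·5 + 9)/6 = 30/6 = 5
te_Task 7 = (8 + 4·13 + 24)/6 = 84/6 = 14
te_Task 8 = (1 + 4·2 + 3)/6 = 12/6 = 2
te_Task 9 = (10 + 4·12 + 14)/6 = 72/6 = 12
te_Task 10 = (2 + 4·3 + 4)/6 = 18/6 = 3

Forward pass:
ES_Task 1 = 0; EF_Task 1 = 6
ES_Task 2 = 0; EF_Task 2 = 12
ES_Task 3 = 6; EF_Task 3 = 6+7 = 13
ES_Task 4 = max(EF_Task 1=6, EF_Task 2=12) = 12; EF_Task 4 = 12+2 = 14
ES_Task 5 = 6; EF_Task 5 = 6+8 = 14
ES_Task 6 = max(EF_Task 1=6, EF_Task 2=12) = 12; EF_Task 6 = 12+5 = 17
ES_Task 7 = 14; EF_Task 7 = 14+14 = 28
ES_Task 8 = max(EF_Task 3=13, EF_Task 4=14) = 14; EF_Task 8 = 14+2 = 16
ES_Task 9 = max(EF_Task 2=12, EF_Task 5=14) = 14; EF_Task 9 = 14+12 = 26
ES_Task 10 = max(EF_Task 4=14, EF_Task 6=17, EF_Task 7=28, EF_Task 8=16, EF_Task 9=26) = 28; EF_Task 10 = 28+3 = 31
Expected project duration μ = 31 hours. Critical path: Task 1 → Task 5 → Task 7 → Task 10.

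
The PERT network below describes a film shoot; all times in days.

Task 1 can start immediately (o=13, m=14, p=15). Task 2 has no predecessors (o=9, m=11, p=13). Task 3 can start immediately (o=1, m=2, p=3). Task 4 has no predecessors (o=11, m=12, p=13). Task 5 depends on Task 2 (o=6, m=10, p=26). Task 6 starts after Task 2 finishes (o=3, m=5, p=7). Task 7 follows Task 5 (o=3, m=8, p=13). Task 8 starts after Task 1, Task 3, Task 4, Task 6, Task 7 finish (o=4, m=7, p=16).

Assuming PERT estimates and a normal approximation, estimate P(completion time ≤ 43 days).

te_Task 1 = (13 + 4·14 + 15)/6 = 84/6 = 14; σ²_Task 1 = ((15−13)/6)² = 0.111
te_Task 2 = (9 + 4·11 + 13)/6 = 66/6 = 11; σ²_Task 2 = ((13−9)/6)² = 0.444
te_Task 3 = (1 + 4·2 + 3)/6 = 12/6 = 2; σ²_Task 3 = ((3−1)/6)² = 0.111
te_Task 4 = (11 + 4·12 + 13)/6 = 72/6 = 12; σ²_Task 4 = ((13−11)/6)² = 0.111
te_Task 5 = (6 + 4·10 + 26)/6 = 72/6 = 12; σ²_Task 5 = ((26−6)/6)² = 11.111
te_Task 6 = (3 + 4·5 + 7)/6 = 30/6 = 5; σ²_Task 6 = ((7−3)/6)² = 0.444
te_Task 7 = (3 + 4·8 + 13)/6 = 48/6 = 8; σ²_Task 7 = ((13−3)/6)² = 2.778
te_Task 8 = (4 + 4·7 + 16)/6 = 48/6 = 8; σ²_Task 8 = ((16−4)/6)² = 4.000

Forward pass:
ES_Task 1 = 0; EF_Task 1 = 14
ES_Task 2 = 0; EF_Task 2 = 11
ES_Task 3 = 0; EF_Task 3 = 2
ES_Task 4 = 0; EF_Task 4 = 12
ES_Task 5 = 11; EF_Task 5 = 11+12 = 23
ES_Task 6 = 11; EF_Task 6 = 11+5 = 16
ES_Task 7 = 23; EF_Task 7 = 23+8 = 31
ES_Task 8 = max(EF_Task 1=14, EF_Task 3=2, EF_Task 4=12, EF_Task 6=16, EF_Task 7=31) = 31; EF_Task 8 = 31+8 = 39
Expected project duration μ = 39 days. Critical path: Task 2 → Task 5 → Task 7 → Task 8.

Variance along critical path = 0.444 + 11.111 + 2.778 + 4.000 = 18.333; σ = √18.333 = 4.282 days.
Z = (43 − 39) / 4.282 = 0.934
P(T ≤ 43) = Φ(0.934) ≈ 0.825

0.825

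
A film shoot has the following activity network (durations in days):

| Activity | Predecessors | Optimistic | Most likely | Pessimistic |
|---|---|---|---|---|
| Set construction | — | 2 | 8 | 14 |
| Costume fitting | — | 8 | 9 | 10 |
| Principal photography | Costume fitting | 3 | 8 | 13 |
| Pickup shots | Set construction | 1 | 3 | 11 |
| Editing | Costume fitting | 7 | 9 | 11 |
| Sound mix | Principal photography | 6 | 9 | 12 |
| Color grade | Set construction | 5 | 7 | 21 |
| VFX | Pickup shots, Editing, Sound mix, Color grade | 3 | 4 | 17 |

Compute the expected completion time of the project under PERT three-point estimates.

te_Set construction = (2 + 4·8 + 14)/6 = 48/6 = 8
te_Costume fitting = (8 + 4·9 + 10)/6 = 54/6 = 9
te_Principal photography = (3 + 4·8 + 13)/6 = 48/6 = 8
te_Pickup shots = (1 + 4·3 + 11)/6 = 24/6 = 4
te_Editing = (7 + 4·9 + 11)/6 = 54/6 = 9
te_Sound mix = (6 + 4·9 + 12)/6 = 54/6 = 9
te_Color grade = (5 + 4·7 + 21)/6 = 54/6 = 9
te_VFX = (3 + 4·4 + 17)/6 = 36/6 = 6

Forward pass:
ES_Set construction = 0; EF_Set construction = 8
ES_Costume fitting = 0; EF_Costume fitting = 9
ES_Principal photography = 9; EF_Principal photography = 9+8 = 17
ES_Pickup shots = 8; EF_Pickup shots = 8+4 = 12
ES_Editing = 9; EF_Editing = 9+9 = 18
ES_Sound mix = 17; EF_Sound mix = 17+9 = 26
ES_Color grade = 8; EF_Color grade = 8+9 = 17
ES_VFX = max(EF_Pickup shots=12, EF_Editing=18, EF_Sound mix=26, EF_Color grade=17) = 26; EF_VFX = 26+6 = 32
Expected project duration μ = 32 days. Critical path: Costume fitting → Principal photography → Sound mix → VFX.

32 days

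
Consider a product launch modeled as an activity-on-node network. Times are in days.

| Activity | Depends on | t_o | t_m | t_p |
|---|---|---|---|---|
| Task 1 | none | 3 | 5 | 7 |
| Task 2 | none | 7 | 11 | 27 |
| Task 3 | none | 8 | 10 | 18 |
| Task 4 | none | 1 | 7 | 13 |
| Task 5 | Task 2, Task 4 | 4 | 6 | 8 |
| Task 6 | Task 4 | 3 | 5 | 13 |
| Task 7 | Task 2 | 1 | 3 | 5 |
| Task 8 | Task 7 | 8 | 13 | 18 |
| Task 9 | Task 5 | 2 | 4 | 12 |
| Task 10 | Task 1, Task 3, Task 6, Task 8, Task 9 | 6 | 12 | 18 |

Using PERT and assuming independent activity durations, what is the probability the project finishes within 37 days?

te_Task 1 = (3 + 4·5 + 7)/6 = 30/6 = 5; σ²_Task 1 = ((7−3)/6)² = 0.444
te_Task 2 = (7 + 4·11 + 27)/6 = 78/6 = 13; σ²_Task 2 = ((27−7)/6)² = 11.111
te_Task 3 = (8 + 4·10 + 18)/6 = 66/6 = 11; σ²_Task 3 = ((18−8)/6)² = 2.778
te_Task 4 = (1 + 4·7 + 13)/6 = 42/6 = 7; σ²_Task 4 = ((13−1)/6)² = 4.000
te_Task 5 = (4 + 4·6 + 8)/6 = 36/6 = 6; σ²_Task 5 = ((8−4)/6)² = 0.444
te_Task 6 = (3 + 4·5 + 13)/6 = 36/6 = 6; σ²_Task 6 = ((13−3)/6)² = 2.778
te_Task 7 = (1 + 4·3 + 5)/6 = 18/6 = 3; σ²_Task 7 = ((5−1)/6)² = 0.444
te_Task 8 = (8 + 4·13 + 18)/6 = 78/6 = 13; σ²_Task 8 = ((18−8)/6)² = 2.778
te_Task 9 = (2 + 4·4 + 12)/6 = 30/6 = 5; σ²_Task 9 = ((12−2)/6)² = 2.778
te_Task 10 = (6 + 4·12 + 18)/6 = 72/6 = 12; σ²_Task 10 = ((18−6)/6)² = 4.000

Forward pass:
ES_Task 1 = 0; EF_Task 1 = 5
ES_Task 2 = 0; EF_Task 2 = 13
ES_Task 3 = 0; EF_Task 3 = 11
ES_Task 4 = 0; EF_Task 4 = 7
ES_Task 5 = max(EF_Task 2=13, EF_Task 4=7) = 13; EF_Task 5 = 13+6 = 19
ES_Task 6 = 7; EF_Task 6 = 7+6 = 13
ES_Task 7 = 13; EF_Task 7 = 13+3 = 16
ES_Task 8 = 16; EF_Task 8 = 16+13 = 29
ES_Task 9 = 19; EF_Task 9 = 19+5 = 24
ES_Task 10 = max(EF_Task 1=5, EF_Task 3=11, EF_Task 6=13, EF_Task 8=29, EF_Task 9=24) = 29; EF_Task 10 = 29+12 = 41
Expected project duration μ = 41 days. Critical path: Task 2 → Task 7 → Task 8 → Task 10.

Variance along critical path = 11.111 + 0.444 + 2.778 + 4.000 = 18.333; σ = √18.333 = 4.282 days.
Z = (37 − 41) / 4.282 = -0.934
P(T ≤ 37) = Φ(-0.934) ≈ 0.175

0.175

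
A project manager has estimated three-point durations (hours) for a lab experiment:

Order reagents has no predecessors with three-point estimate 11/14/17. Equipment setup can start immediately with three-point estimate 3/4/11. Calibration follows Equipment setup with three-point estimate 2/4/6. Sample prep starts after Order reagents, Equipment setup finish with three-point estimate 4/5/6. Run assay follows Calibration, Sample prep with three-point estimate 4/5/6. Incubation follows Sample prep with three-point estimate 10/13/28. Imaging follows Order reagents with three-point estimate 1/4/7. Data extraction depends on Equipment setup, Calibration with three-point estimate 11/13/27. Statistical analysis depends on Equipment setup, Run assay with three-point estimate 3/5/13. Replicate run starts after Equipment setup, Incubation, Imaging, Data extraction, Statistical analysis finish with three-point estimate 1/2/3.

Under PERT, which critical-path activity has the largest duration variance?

te_Order reagents = (11 + 4·14 + 17)/6 = 84/6 = 14; σ²_Order reagents = ((17−11)/6)² = 1.000
te_Equipment setup = (3 + 4·4 + 11)/6 = 30/6 = 5; σ²_Equipment setup = ((11−3)/6)² = 1.778
te_Calibration = (2 + 4·4 + 6)/6 = 24/6 = 4; σ²_Calibration = ((6−2)/6)² = 0.444
te_Sample prep = (4 + 4·5 + 6)/6 = 30/6 = 5; σ²_Sample prep = ((6−4)/6)² = 0.111
te_Run assay = (4 + 4·5 + 6)/6 = 30/6 = 5; σ²_Run assay = ((6−4)/6)² = 0.111
te_Incubation = (10 + 4·13 + 28)/6 = 90/6 = 15; σ²_Incubation = ((28−10)/6)² = 9.000
te_Imaging = (1 + 4·4 + 7)/6 = 24/6 = 4; σ²_Imaging = ((7−1)/6)² = 1.000
te_Data extraction = (11 + 4·13 + 27)/6 = 90/6 = 15; σ²_Data extraction = ((27−11)/6)² = 7.111
te_Statistical analysis = (3 + 4·5 + 13)/6 = 36/6 = 6; σ²_Statistical analysis = ((13−3)/6)² = 2.778
te_Replicate run = (1 + 4·2 + 3)/6 = 12/6 = 2; σ²_Replicate run = ((3−1)/6)² = 0.111

Forward pass:
ES_Order reagents = 0; EF_Order reagents = 14
ES_Equipment setup = 0; EF_Equipment setup = 5
ES_Calibration = 5; EF_Calibration = 5+4 = 9
ES_Sample prep = max(EF_Order reagents=14, EF_Equipment setup=5) = 14; EF_Sample prep = 14+5 = 19
ES_Run assay = max(EF_Calibration=9, EF_Sample prep=19) = 19; EF_Run assay = 19+5 = 24
ES_Incubation = 19; EF_Incubation = 19+15 = 34
ES_Imaging = 14; EF_Imaging = 14+4 = 18
ES_Data extraction = max(EF_Equipment setup=5, EF_Calibration=9) = 9; EF_Data extraction = 9+15 = 24
ES_Statistical analysis = max(EF_Equipment setup=5, EF_Run assay=24) = 24; EF_Statistical analysis = 24+6 = 30
ES_Replicate run = max(EF_Equipment setup=5, EF_Incubation=34, EF_Imaging=18, EF_Data extraction=24, EF_Statistical analysis=30) = 34; EF_Replicate run = 34+2 = 36
Expected project duration μ = 36 hours. Critical path: Order reagents → Sample prep → Incubation → Replicate run.

Variances on critical path: σ²_Order reagents=1.000, σ²_Sample prep=0.111, σ²_Incubation=9.000, σ²_Replicate run=0.111.
Largest is σ²_Incubation = 9.000.

Incubation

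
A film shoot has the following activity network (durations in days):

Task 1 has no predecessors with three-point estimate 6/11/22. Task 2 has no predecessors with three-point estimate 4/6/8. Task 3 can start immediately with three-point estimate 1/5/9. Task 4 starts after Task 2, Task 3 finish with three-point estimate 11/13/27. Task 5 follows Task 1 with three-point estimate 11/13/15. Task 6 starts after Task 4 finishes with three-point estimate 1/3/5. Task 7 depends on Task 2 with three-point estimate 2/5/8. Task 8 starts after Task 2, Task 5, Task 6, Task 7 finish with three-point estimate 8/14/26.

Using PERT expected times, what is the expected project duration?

40 days

te_Task 1 = (6 + 4·11 + 22)/6 = 72/6 = 12
te_Task 2 = (4 + 4·6 + 8)/6 = 36/6 = 6
te_Task 3 = (1 + 4·5 + 9)/6 = 30/6 = 5
te_Task 4 = (11 + 4·13 + 27)/6 = 90/6 = 15
te_Task 5 = (11 + 4·13 + 15)/6 = 78/6 = 13
te_Task 6 = (1 + 4·3 + 5)/6 = 18/6 = 3
te_Task 7 = (2 + 4·5 + 8)/6 = 30/6 = 5
te_Task 8 = (8 + 4·14 + 26)/6 = 90/6 = 15

Forward pass:
ES_Task 1 = 0; EF_Task 1 = 12
ES_Task 2 = 0; EF_Task 2 = 6
ES_Task 3 = 0; EF_Task 3 = 5
ES_Task 4 = max(EF_Task 2=6, EF_Task 3=5) = 6; EF_Task 4 = 6+15 = 21
ES_Task 5 = 12; EF_Task 5 = 12+13 = 25
ES_Task 6 = 21; EF_Task 6 = 21+3 = 24
ES_Task 7 = 6; EF_Task 7 = 6+5 = 11
ES_Task 8 = max(EF_Task 2=6, EF_Task 5=25, EF_Task 6=24, EF_Task 7=11) = 25; EF_Task 8 = 25+15 = 40
Expected project duration μ = 40 days. Critical path: Task 1 → Task 5 → Task 8.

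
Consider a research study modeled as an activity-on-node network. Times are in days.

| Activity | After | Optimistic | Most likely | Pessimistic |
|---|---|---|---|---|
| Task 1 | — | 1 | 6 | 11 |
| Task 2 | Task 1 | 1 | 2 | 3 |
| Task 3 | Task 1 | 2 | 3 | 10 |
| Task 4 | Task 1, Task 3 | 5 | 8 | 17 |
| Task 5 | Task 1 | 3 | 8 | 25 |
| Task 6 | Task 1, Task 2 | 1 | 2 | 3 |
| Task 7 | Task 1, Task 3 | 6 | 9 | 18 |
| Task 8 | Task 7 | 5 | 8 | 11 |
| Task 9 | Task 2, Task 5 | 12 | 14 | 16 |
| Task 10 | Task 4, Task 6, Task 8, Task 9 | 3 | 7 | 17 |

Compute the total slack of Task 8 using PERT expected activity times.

2 days

te_Task 1 = (1 + 4·6 + 11)/6 = 36/6 = 6
te_Task 2 = (1 + 4·2 + 3)/6 = 12/6 = 2
te_Task 3 = (2 + 4·3 + 10)/6 = 24/6 = 4
te_Task 4 = (5 + 4·8 + 17)/6 = 54/6 = 9
te_Task 5 = (3 + 4·8 + 25)/6 = 60/6 = 10
te_Task 6 = (1 + 4·2 + 3)/6 = 12/6 = 2
te_Task 7 = (6 + 4·9 + 18)/6 = 60/6 = 10
te_Task 8 = (5 + 4·8 + 11)/6 = 48/6 = 8
te_Task 9 = (12 + 4·14 + 16)/6 = 84/6 = 14
te_Task 10 = (3 + 4·7 + 17)/6 = 48/6 = 8

Forward pass:
ES_Task 1 = 0; EF_Task 1 = 6
ES_Task 2 = 6; EF_Task 2 = 6+2 = 8
ES_Task 3 = 6; EF_Task 3 = 6+4 = 10
ES_Task 4 = max(EF_Task 1=6, EF_Task 3=10) = 10; EF_Task 4 = 10+9 = 19
ES_Task 5 = 6; EF_Task 5 = 6+10 = 16
ES_Task 6 = max(EF_Task 1=6, EF_Task 2=8) = 8; EF_Task 6 = 8+2 = 10
ES_Task 7 = max(EF_Task 1=6, EF_Task 3=10) = 10; EF_Task 7 = 10+10 = 20
ES_Task 8 = 20; EF_Task 8 = 20+8 = 28
ES_Task 9 = max(EF_Task 2=8, EF_Task 5=16) = 16; EF_Task 9 = 16+14 = 30
ES_Task 10 = max(EF_Task 4=19, EF_Task 6=10, EF_Task 8=28, EF_Task 9=30) = 30; EF_Task 10 = 30+8 = 38
Expected project duration μ = 38 days. Critical path: Task 1 → Task 5 → Task 9 → Task 10.

Backward pass:
LF_Task 10 = 38; LS_Task 10 = 38−8 = 30
LF_Task 9 = LS_Task 10 = 30; LS_Task 9 = 30−14 = 16
LF_Task 8 = LS_Task 10 = 30; LS_Task 8 = 30−8 = 22
LF_Task 7 = LS_Task 8 = 22; LS_Task 7 = 22−10 = 12
LF_Task 6 = LS_Task 10 = 30; LS_Task 6 = 30−2 = 28
LF_Task 5 = LS_Task 9 = 16; LS_Task 5 = 16−10 = 6
LF_Task 4 = LS_Task 10 = 30; LS_Task 4 = 30−9 = 21
LF_Task 3 = min(LS_Task 4=21, LS_Task 7=12) = 12; LS_Task 3 = 12−4 = 8
LF_Task 2 = min(LS_Task 6=28, LS_Task 9=16) = 16; LS_Task 2 = 16−2 = 14
LF_Task 1 = min(LS_Task 2=14, LS_Task 3=8, LS_Task 4=21, LS_Task 5=6, LS_Task 6=28, LS_Task 7=12) = 6; LS_Task 1 = 6−6 = 0
Slack_Task 8 = LS_Task 8 − ES_Task 8 = 22 − 20 = 2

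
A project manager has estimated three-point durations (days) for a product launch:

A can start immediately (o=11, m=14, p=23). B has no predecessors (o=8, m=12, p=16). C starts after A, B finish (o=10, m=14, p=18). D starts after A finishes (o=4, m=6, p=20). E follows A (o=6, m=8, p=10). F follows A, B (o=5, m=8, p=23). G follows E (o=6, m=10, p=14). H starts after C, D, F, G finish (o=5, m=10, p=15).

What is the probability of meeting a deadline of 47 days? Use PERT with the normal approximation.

te_A = (11 + 4·14 + 23)/6 = 90/6 = 15; σ²_A = ((23−11)/6)² = 4.000
te_B = (8 + 4·12 + 16)/6 = 72/6 = 12; σ²_B = ((16−8)/6)² = 1.778
te_C = (10 + 4·14 + 18)/6 = 84/6 = 14; σ²_C = ((18−10)/6)² = 1.778
te_D = (4 + 4·6 + 20)/6 = 48/6 = 8; σ²_D = ((20−4)/6)² = 7.111
te_E = (6 + 4·8 + 10)/6 = 48/6 = 8; σ²_E = ((10−6)/6)² = 0.444
te_F = (5 + 4·8 + 23)/6 = 60/6 = 10; σ²_F = ((23−5)/6)² = 9.000
te_G = (6 + 4·10 + 14)/6 = 60/6 = 10; σ²_G = ((14−6)/6)² = 1.778
te_H = (5 + 4·10 + 15)/6 = 60/6 = 10; σ²_H = ((15−5)/6)² = 2.778

Forward pass:
ES_A = 0; EF_A = 15
ES_B = 0; EF_B = 12
ES_C = max(EF_A=15, EF_B=12) = 15; EF_C = 15+14 = 29
ES_D = 15; EF_D = 15+8 = 23
ES_E = 15; EF_E = 15+8 = 23
ES_F = max(EF_A=15, EF_B=12) = 15; EF_F = 15+10 = 25
ES_G = 23; EF_G = 23+10 = 33
ES_H = max(EF_C=29, EF_D=23, EF_F=25, EF_G=33) = 33; EF_H = 33+10 = 43
Expected project duration μ = 43 days. Critical path: A → E → G → H.

Variance along critical path = 4.000 + 0.444 + 1.778 + 2.778 = 9.000; σ = √9.000 = 3.000 days.
Z = (47 − 43) / 3.000 = 1.333
P(T ≤ 47) = Φ(1.333) ≈ 0.909

0.909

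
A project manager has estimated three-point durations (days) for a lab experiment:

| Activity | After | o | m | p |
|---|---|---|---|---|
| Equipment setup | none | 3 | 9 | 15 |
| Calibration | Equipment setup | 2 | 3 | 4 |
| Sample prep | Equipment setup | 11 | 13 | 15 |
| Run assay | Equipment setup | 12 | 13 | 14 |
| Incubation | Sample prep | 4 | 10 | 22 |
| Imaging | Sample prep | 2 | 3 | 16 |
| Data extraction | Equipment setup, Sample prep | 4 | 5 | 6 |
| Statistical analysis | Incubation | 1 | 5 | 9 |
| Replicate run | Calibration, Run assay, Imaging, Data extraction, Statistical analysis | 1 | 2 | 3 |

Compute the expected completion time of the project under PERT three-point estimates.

te_Equipment setup = (3 + 4·9 + 15)/6 = 54/6 = 9
te_Calibration = (2 + 4·3 + 4)/6 = 18/6 = 3
te_Sample prep = (11 + 4·13 + 15)/6 = 78/6 = 13
te_Run assay = (12 + 4·13 + 14)/6 = 78/6 = 13
te_Incubation = (4 + 4·10 + 22)/6 = 66/6 = 11
te_Imaging = (2 + 4·3 + 16)/6 = 30/6 = 5
te_Data extraction = (4 + 4·5 + 6)/6 = 30/6 = 5
te_Statistical analysis = (1 + 4·5 + 9)/6 = 30/6 = 5
te_Replicate run = (1 + 4·2 + 3)/6 = 12/6 = 2

Forward pass:
ES_Equipment setup = 0; EF_Equipment setup = 9
ES_Calibration = 9; EF_Calibration = 9+3 = 12
ES_Sample prep = 9; EF_Sample prep = 9+13 = 22
ES_Run assay = 9; EF_Run assay = 9+13 = 22
ES_Incubation = 22; EF_Incubation = 22+11 = 33
ES_Imaging = 22; EF_Imaging = 22+5 = 27
ES_Data extraction = max(EF_Equipment setup=9, EF_Sample prep=22) = 22; EF_Data extraction = 22+5 = 27
ES_Statistical analysis = 33; EF_Statistical analysis = 33+5 = 38
ES_Replicate run = max(EF_Calibration=12, EF_Run assay=22, EF_Imaging=27, EF_Data extraction=27, EF_Statistical analysis=38) = 38; EF_Replicate run = 38+2 = 40
Expected project duration μ = 40 days. Critical path: Equipment setup → Sample prep → Incubation → Statistical analysis → Replicate run.

40 days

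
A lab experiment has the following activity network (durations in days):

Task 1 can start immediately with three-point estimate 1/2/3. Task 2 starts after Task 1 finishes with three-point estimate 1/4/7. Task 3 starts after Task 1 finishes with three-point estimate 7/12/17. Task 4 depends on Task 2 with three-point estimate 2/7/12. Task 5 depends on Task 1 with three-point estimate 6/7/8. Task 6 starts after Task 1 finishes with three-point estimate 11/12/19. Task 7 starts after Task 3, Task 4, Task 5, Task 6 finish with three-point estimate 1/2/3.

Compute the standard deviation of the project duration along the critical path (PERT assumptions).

1.41 days

te_Task 1 = (1 + 4·2 + 3)/6 = 12/6 = 2; σ²_Task 1 = ((3−1)/6)² = 0.111
te_Task 2 = (1 + 4·4 + 7)/6 = 24/6 = 4; σ²_Task 2 = ((7−1)/6)² = 1.000
te_Task 3 = (7 + 4·12 + 17)/6 = 72/6 = 12; σ²_Task 3 = ((17−7)/6)² = 2.778
te_Task 4 = (2 + 4·7 + 12)/6 = 42/6 = 7; σ²_Task 4 = ((12−2)/6)² = 2.778
te_Task 5 = (6 + 4·7 + 8)/6 = 42/6 = 7; σ²_Task 5 = ((8−6)/6)² = 0.111
te_Task 6 = (11 + 4·12 + 19)/6 = 78/6 = 13; σ²_Task 6 = ((19−11)/6)² = 1.778
te_Task 7 = (1 + 4·2 + 3)/6 = 12/6 = 2; σ²_Task 7 = ((3−1)/6)² = 0.111

Forward pass:
ES_Task 1 = 0; EF_Task 1 = 2
ES_Task 2 = 2; EF_Task 2 = 2+4 = 6
ES_Task 3 = 2; EF_Task 3 = 2+12 = 14
ES_Task 4 = 6; EF_Task 4 = 6+7 = 13
ES_Task 5 = 2; EF_Task 5 = 2+7 = 9
ES_Task 6 = 2; EF_Task 6 = 2+13 = 15
ES_Task 7 = max(EF_Task 3=14, EF_Task 4=13, EF_Task 5=9, EF_Task 6=15) = 15; EF_Task 7 = 15+2 = 17
Expected project duration μ = 17 days. Critical path: Task 1 → Task 6 → Task 7.

Variance along critical path = 0.111 + 1.778 + 0.111 = 2.000
σ = √2.000 = 1.414 days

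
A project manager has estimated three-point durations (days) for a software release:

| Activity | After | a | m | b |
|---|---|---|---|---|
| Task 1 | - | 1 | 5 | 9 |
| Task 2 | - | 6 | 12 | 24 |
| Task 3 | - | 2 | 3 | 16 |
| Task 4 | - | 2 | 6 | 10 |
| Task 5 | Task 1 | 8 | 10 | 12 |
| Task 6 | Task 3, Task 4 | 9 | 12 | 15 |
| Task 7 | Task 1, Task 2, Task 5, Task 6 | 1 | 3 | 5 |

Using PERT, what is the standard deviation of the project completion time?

1.80 days

te_Task 1 = (1 + 4·5 + 9)/6 = 30/6 = 5; σ²_Task 1 = ((9−1)/6)² = 1.778
te_Task 2 = (6 + 4·12 + 24)/6 = 78/6 = 13; σ²_Task 2 = ((24−6)/6)² = 9.000
te_Task 3 = (2 + 4·3 + 16)/6 = 30/6 = 5; σ²_Task 3 = ((16−2)/6)² = 5.444
te_Task 4 = (2 + 4·6 + 10)/6 = 36/6 = 6; σ²_Task 4 = ((10−2)/6)² = 1.778
te_Task 5 = (8 + 4·10 + 12)/6 = 60/6 = 10; σ²_Task 5 = ((12−8)/6)² = 0.444
te_Task 6 = (9 + 4·12 + 15)/6 = 72/6 = 12; σ²_Task 6 = ((15−9)/6)² = 1.000
te_Task 7 = (1 + 4·3 + 5)/6 = 18/6 = 3; σ²_Task 7 = ((5−1)/6)² = 0.444

Forward pass:
ES_Task 1 = 0; EF_Task 1 = 5
ES_Task 2 = 0; EF_Task 2 = 13
ES_Task 3 = 0; EF_Task 3 = 5
ES_Task 4 = 0; EF_Task 4 = 6
ES_Task 5 = 5; EF_Task 5 = 5+10 = 15
ES_Task 6 = max(EF_Task 3=5, EF_Task 4=6) = 6; EF_Task 6 = 6+12 = 18
ES_Task 7 = max(EF_Task 1=5, EF_Task 2=13, EF_Task 5=15, EF_Task 6=18) = 18; EF_Task 7 = 18+3 = 21
Expected project duration μ = 21 days. Critical path: Task 4 → Task 6 → Task 7.

Variance along critical path = 1.778 + 1.000 + 0.444 = 3.222
σ = √3.222 = 1.795 days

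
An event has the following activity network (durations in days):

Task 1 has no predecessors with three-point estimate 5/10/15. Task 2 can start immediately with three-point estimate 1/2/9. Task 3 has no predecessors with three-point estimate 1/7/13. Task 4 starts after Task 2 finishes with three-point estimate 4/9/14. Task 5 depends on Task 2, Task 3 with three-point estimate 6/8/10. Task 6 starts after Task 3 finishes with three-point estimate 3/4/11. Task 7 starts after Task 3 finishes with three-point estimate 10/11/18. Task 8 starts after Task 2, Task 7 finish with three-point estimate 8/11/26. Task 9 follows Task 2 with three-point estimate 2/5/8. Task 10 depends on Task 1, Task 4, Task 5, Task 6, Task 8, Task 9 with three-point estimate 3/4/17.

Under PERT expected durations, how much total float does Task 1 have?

te_Task 1 = (5 + 4·10 + 15)/6 = 60/6 = 10
te_Task 2 = (1 + 4·2 + 9)/6 = 18/6 = 3
te_Task 3 = (1 + 4·7 + 13)/6 = 42/6 = 7
te_Task 4 = (4 + 4·9 + 14)/6 = 54/6 = 9
te_Task 5 = (6 + 4·8 + 10)/6 = 48/6 = 8
te_Task 6 = (3 + 4·4 + 11)/6 = 30/6 = 5
te_Task 7 = (10 + 4·11 + 18)/6 = 72/6 = 12
te_Task 8 = (8 + 4·11 + 26)/6 = 78/6 = 13
te_Task 9 = (2 + 4·5 + 8)/6 = 30/6 = 5
te_Task 10 = (3 + 4·4 + 17)/6 = 36/6 = 6

Forward pass:
ES_Task 1 = 0; EF_Task 1 = 10
ES_Task 2 = 0; EF_Task 2 = 3
ES_Task 3 = 0; EF_Task 3 = 7
ES_Task 4 = 3; EF_Task 4 = 3+9 = 12
ES_Task 5 = max(EF_Task 2=3, EF_Task 3=7) = 7; EF_Task 5 = 7+8 = 15
ES_Task 6 = 7; EF_Task 6 = 7+5 = 12
ES_Task 7 = 7; EF_Task 7 = 7+12 = 19
ES_Task 8 = max(EF_Task 2=3, EF_Task 7=19) = 19; EF_Task 8 = 19+13 = 32
ES_Task 9 = 3; EF_Task 9 = 3+5 = 8
ES_Task 10 = max(EF_Task 1=10, EF_Task 4=12, EF_Task 5=15, EF_Task 6=12, EF_Task 8=32, EF_Task 9=8) = 32; EF_Task 10 = 32+6 = 38
Expected project duration μ = 38 days. Critical path: Task 3 → Task 7 → Task 8 → Task 10.

Backward pass:
LF_Task 10 = 38; LS_Task 10 = 38−6 = 32
LF_Task 9 = LS_Task 10 = 32; LS_Task 9 = 32−5 = 27
LF_Task 8 = LS_Task 10 = 32; LS_Task 8 = 32−13 = 19
LF_Task 7 = LS_Task 8 = 19; LS_Task 7 = 19−12 = 7
LF_Task 6 = LS_Task 10 = 32; LS_Task 6 = 32−5 = 27
LF_Task 5 = LS_Task 10 = 32; LS_Task 5 = 32−8 = 24
LF_Task 4 = LS_Task 10 = 32; LS_Task 4 = 32−9 = 23
LF_Task 3 = min(LS_Task 5=24, LS_Task 6=27, LS_Task 7=7) = 7; LS_Task 3 = 7−7 = 0
LF_Task 2 = min(LS_Task 4=23, LS_Task 5=24, LS_Task 8=19, LS_Task 9=27) = 19; LS_Task 2 = 19−3 = 16
LF_Task 1 = LS_Task 10 = 32; LS_Task 1 = 32−10 = 22
Slack_Task 1 = LS_Task 1 − ES_Task 1 = 22 − 0 = 22

22 days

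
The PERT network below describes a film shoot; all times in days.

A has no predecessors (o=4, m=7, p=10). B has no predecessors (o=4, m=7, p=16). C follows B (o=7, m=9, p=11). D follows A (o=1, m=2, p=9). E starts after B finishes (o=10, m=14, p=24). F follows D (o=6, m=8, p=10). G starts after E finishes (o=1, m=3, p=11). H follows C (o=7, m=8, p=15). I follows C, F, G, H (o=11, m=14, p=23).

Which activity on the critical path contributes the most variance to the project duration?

E

te_A = (4 + 4·7 + 10)/6 = 42/6 = 7; σ²_A = ((10−4)/6)² = 1.000
te_B = (4 + 4·7 + 16)/6 = 48/6 = 8; σ²_B = ((16−4)/6)² = 4.000
te_C = (7 + 4·9 + 11)/6 = 54/6 = 9; σ²_C = ((11−7)/6)² = 0.444
te_D = (1 + 4·2 + 9)/6 = 18/6 = 3; σ²_D = ((9−1)/6)² = 1.778
te_E = (10 + 4·14 + 24)/6 = 90/6 = 15; σ²_E = ((24−10)/6)² = 5.444
te_F = (6 + 4·8 + 10)/6 = 48/6 = 8; σ²_F = ((10−6)/6)² = 0.444
te_G = (1 + 4·3 + 11)/6 = 24/6 = 4; σ²_G = ((11−1)/6)² = 2.778
te_H = (7 + 4·8 + 15)/6 = 54/6 = 9; σ²_H = ((15−7)/6)² = 1.778
te_I = (11 + 4·14 + 23)/6 = 90/6 = 15; σ²_I = ((23−11)/6)² = 4.000

Forward pass:
ES_A = 0; EF_A = 7
ES_B = 0; EF_B = 8
ES_C = 8; EF_C = 8+9 = 17
ES_D = 7; EF_D = 7+3 = 10
ES_E = 8; EF_E = 8+15 = 23
ES_F = 10; EF_F = 10+8 = 18
ES_G = 23; EF_G = 23+4 = 27
ES_H = 17; EF_H = 17+9 = 26
ES_I = max(EF_C=17, EF_F=18, EF_G=27, EF_H=26) = 27; EF_I = 27+15 = 42
Expected project duration μ = 42 days. Critical path: B → E → G → I.

Variances on critical path: σ²_B=4.000, σ²_E=5.444, σ²_G=2.778, σ²_I=4.000.
Largest is σ²_E = 5.444.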